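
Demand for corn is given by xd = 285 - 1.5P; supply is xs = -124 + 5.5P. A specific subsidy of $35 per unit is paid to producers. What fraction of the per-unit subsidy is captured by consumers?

Pre-subsidy: 285 - 1.5P = -124 + 5.5P gives P* = 409/7, x* = 2763/14.
With the subsidy, sellers receive Ps = Pb + 35 for each unit, where Pb is the price buyers pay.
Supply in terms of Pb becomes xs = -124 + 5.5(Pb + 35) = 68.5 + 5.5Pb. Setting this equal to demand: 285 - 1.5Pb = 68.5 + 5.5Pb, so Pb = 433/14.
Sellers receive Ps = 433/14 + 35 = 923/14; x' = 285 − 1.5·(433/14) = 6681/28.
Buyers' price falls by P* − Pb = 409/7 − 433/14 = 27.5; sellers' price rises by Ps − P* = 923/14 − 409/7 = 7.5.
So consumers capture 27.5/35 = 11/14 of each unit of subsidy.

Consumer share = 11/14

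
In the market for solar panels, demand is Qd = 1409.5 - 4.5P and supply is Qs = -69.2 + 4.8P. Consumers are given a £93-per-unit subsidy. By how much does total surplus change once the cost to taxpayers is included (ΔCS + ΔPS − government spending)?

Pre-subsidy: 1409.5 - 4.5P = -69.2 + 4.8P gives P* = 159, Q* = 694.
With the rebate, buyers effectively pay Pb = Ps − 93, where Ps is the price sellers receive.
Demand in terms of Ps becomes Qd = 1409.5 − 4.5(Ps − 93) = 1828 - 4.5Ps. Setting this equal to supply: 1828 - 4.5Ps = -69.2 + 4.8Ps, so Ps = 204.
Buyers pay Pb = 204 − 93 = 111; Q' = -69.2 + 4.8·204 = 910.
ΔCS = ½(694 + 910)(159 − 111) = 38496; ΔPS = ½(694 + 910)(204 − 159) = 36090.
Government spending = 93 × 910 = 84630.
Net change = 38496 + 36090 − 84630 = -10044. The loss equals the DWL triangle ½·93·216.

Net change in total surplus = -£10044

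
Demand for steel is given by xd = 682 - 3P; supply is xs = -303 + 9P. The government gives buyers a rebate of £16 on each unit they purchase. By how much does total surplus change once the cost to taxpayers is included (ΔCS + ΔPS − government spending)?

Net change in total surplus = -£288

Pre-subsidy: 682 - 3P = -303 + 9P gives P* = 985/12, x* = 435.75.
With the rebate, buyers effectively pay Pb = Ps − 16, where Ps is the price sellers receive.
Demand in terms of Ps becomes xd = 682 − 3(Ps − 16) = 730 - 3Ps. Setting this equal to supply: 730 - 3Ps = -303 + 9Ps, so Ps = 1033/12.
Buyers pay Pb = 1033/12 − 16 = 841/12; x' = -303 + 9·(1033/12) = 471.75.
ΔCS = ½(435.75 + 471.75)(985/12 − 841/12) = 5445; ΔPS = ½(435.75 + 471.75)(1033/12 − 985/12) = 1815.
Government spending = 16 × 471.75 = 7548.
Net change = 5445 + 1815 − 7548 = -288. The loss equals the DWL triangle ½·16·36.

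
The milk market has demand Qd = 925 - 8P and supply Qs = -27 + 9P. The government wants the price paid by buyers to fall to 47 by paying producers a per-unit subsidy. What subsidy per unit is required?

Required subsidy s = 17 per unit

At a buyer price of 47, quantity demanded is 925 − 8·47 = 549.
Sellers supply 549 only when they receive Ps with -27 + 9·Ps = 549, i.e. Ps = 64.
s = Ps − Pb = 64 − 47 = 17.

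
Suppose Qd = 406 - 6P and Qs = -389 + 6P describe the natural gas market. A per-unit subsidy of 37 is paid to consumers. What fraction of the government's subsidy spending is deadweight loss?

DWL / government spending = 111/239

Pre-subsidy: 406 - 6P = -389 + 6P gives P* = 66.25, Q* = 8.5.
With the rebate, buyers effectively pay Pb = Ps − 37, where Ps is the price sellers receive.
Demand in terms of Ps becomes Qd = 406 − 6(Ps − 37) = 628 - 6Ps. Setting this equal to supply: 628 - 6Ps = -389 + 6Ps, so Ps = 84.75.
Buyers pay Pb = 84.75 − 37 = 47.75; Q' = -389 + 6·84.75 = 119.5.
ΔCS = ½(8.5 + 119.5)(66.25 − 47.75) = 1184; ΔPS = ½(8.5 + 119.5)(84.75 − 66.25) = 1184.
Government spending = 37 × 119.5 = 4421.5.
DWL = ½ × 37 × (119.5 − 8.5) = 2053.5; fraction = 2053.5 / 4421.5 = 111/239.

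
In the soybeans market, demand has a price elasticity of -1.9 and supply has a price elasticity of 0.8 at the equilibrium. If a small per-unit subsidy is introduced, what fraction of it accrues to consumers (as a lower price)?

Consumer share = 8/27

For a small subsidy around the equilibrium, the benefit split depends on the relative slopes, which at a point are proportional to the elasticities.
Buyer share = εs/(εs + |εd|) = 0.8/(0.8 + 1.9) = 8/27; seller share = |εd|/(εs + |εd|) = 19/27.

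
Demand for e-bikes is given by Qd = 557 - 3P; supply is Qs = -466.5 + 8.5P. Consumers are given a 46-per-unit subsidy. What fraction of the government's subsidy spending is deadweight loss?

Pre-subsidy: 557 - 3P = -466.5 + 8.5P gives P* = 89, Q* = 290.
With the rebate, buyers effectively pay Pb = Ps − 46, where Ps is the price sellers receive.
Demand in terms of Ps becomes Qd = 557 − 3(Ps − 46) = 695 - 3Ps. Setting this equal to supply: 695 - 3Ps = -466.5 + 8.5Ps, so Ps = 101.
Buyers pay Pb = 101 − 46 = 55; Q' = -466.5 + 8.5·101 = 392.
ΔCS = ½(290 + 392)(89 − 55) = 11594; ΔPS = ½(290 + 392)(101 − 89) = 4092.
Government spending = 46 × 392 = 18032.
DWL = ½ × 46 × (392 − 290) = 2346; fraction = 2346 / 18032 = 51/392.

DWL / government spending = 51/392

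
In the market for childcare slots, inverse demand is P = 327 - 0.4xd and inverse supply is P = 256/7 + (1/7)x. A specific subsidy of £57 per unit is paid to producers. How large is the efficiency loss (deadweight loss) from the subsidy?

Pre-subsidy: 327 - 0.4x = 256/7 + (1/7)x gives x* = 535 and P* = 113.
With the subsidy, sellers receive Ps = Pb + 57 for each unit, where Pb is the price buyers pay.
On the curves, Pb = 327 - 0.4x and Ps = 256/7 + (1/7)x; the wedge Ps − Pb = 57 gives 256/7 + (1/7)x − (327 - 0.4x) = 57, so x' = 640.
Then Pb = 327 − 0.4·640 = 71 and Ps = 256/7 + (1/7)·640 = 128.
The subsidy expands output by 640 − 535 = 105 past the efficient level; on those units the gap between marginal cost and willingness to pay runs from 0 up to 57.
DWL = ½ × 57 × 105 = 2992.5.

Deadweight loss = £2992.5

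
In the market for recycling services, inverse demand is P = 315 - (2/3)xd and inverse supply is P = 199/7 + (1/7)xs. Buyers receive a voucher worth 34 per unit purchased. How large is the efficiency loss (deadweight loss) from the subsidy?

Deadweight loss = 714

Pre-subsidy: 315 - (2/3)x = 199/7 + (1/7)x gives x* = 354 and P* = 79.
With the rebate, buyers effectively pay Pb = Ps − 34, where Ps is the price sellers receive.
On the curves, Pb = 315 - (2/3)x and Ps = 199/7 + (1/7)x; the wedge Ps − Pb = 34 gives 199/7 + (1/7)x − (315 - (2/3)x) = 34, so x' = 396.
Then Pb = 315 − (2/3)·396 = 51 and Ps = 199/7 + (1/7)·396 = 85.
The subsidy expands output by 396 − 354 = 42 past the efficient level; on those units the gap between marginal cost and willingness to pay runs from 0 up to 34.
DWL = ½ × 34 × 42 = 714.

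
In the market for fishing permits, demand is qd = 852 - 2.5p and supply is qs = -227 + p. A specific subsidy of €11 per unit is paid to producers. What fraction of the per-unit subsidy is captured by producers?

Pre-subsidy: 852 - 2.5p = -227 + p gives p* = 2158/7, q* = 569/7.
With the subsidy, sellers receive ps = pb + 11 for each unit, where pb is the price buyers pay.
Supply in terms of pb becomes qs = -227 + 1(pb + 11) = -216 + pb. Setting this equal to demand: 852 - 2.5pb = -216 + pb, so pb = 2136/7.
Sellers receive ps = 2136/7 + 11 = 2213/7; q' = 852 − 2.5·(2136/7) = 624/7.
Buyers' price falls by p* − pb = 2158/7 − 2136/7 = 22/7; sellers' price rises by ps − p* = 2213/7 − 2158/7 = 55/7.
So producers capture (55/7)/11 = 5/7 of each unit of subsidy.

Producer share = 5/7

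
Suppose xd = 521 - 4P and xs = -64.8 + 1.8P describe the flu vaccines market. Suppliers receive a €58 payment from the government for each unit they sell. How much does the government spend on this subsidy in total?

Pre-subsidy: 521 - 4P = -64.8 + 1.8P gives P* = 101, x* = 117.
With the subsidy, sellers receive Ps = Pb + 58 for each unit, where Pb is the price buyers pay.
Supply in terms of Pb becomes xs = -64.8 + 1.8(Pb + 58) = 39.6 + 1.8Pb. Setting this equal to demand: 521 - 4Pb = 39.6 + 1.8Pb, so Pb = 83.
Sellers receive Ps = 83 + 58 = 141; x' = 521 − 4·83 = 189.
Government outlay = subsidy × quantity = 58 × 189 = 10962.

Government cost = €10962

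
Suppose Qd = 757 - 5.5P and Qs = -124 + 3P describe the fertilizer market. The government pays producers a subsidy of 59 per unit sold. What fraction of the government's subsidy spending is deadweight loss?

Pre-subsidy: 757 - 5.5P = -124 + 3P gives P* = 1762/17, Q* = 3178/17.
With the subsidy, sellers receive Ps = Pb + 59 for each unit, where Pb is the price buyers pay.
Supply in terms of Pb becomes Qs = -124 + 3(Pb + 59) = 53 + 3Pb. Setting this equal to demand: 757 - 5.5Pb = 53 + 3Pb, so Pb = 1408/17.
Sellers receive Ps = 1408/17 + 59 = 2411/17; Q' = 757 − 5.5·(1408/17) = 5125/17.
ΔCS = ½(3178/17 + 5125/17)(1762/17 − 1408/17) = 1469631/289; ΔPS = ½(3178/17 + 5125/17)(2411/17 − 1762/17) = 5388647/578.
Government spending = 59 × 5125/17 = 302375/17.
DWL = ½ × 59 × (5125/17 − 3178/17) = 114873/34; fraction = (114873/34) / (302375/17) = 1947/10250.

DWL / government spending = 1947/10250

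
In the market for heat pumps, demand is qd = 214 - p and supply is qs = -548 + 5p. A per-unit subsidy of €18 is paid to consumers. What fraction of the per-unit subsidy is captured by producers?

Producer share = 1/6

Pre-subsidy: 214 - p = -548 + 5p gives p* = 127, q* = 87.
With the rebate, buyers effectively pay pb = ps − 18, where ps is the price sellers receive.
Demand in terms of ps becomes qd = 214 − 1(ps − 18) = 232 - ps. Setting this equal to supply: 232 - ps = -548 + 5ps, so ps = 130.
Buyers pay pb = 130 − 18 = 112; q' = -548 + 5·130 = 102.
Buyers' price falls by p* − pb = 127 − 112 = 15; sellers' price rises by ps − p* = 130 − 127 = 3.
So producers capture 3/18 = 1/6 of each unit of subsidy.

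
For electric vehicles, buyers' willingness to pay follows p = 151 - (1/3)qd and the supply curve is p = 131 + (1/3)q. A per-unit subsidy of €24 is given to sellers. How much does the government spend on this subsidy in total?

Government cost = €1584

Pre-subsidy: 151 - (1/3)q = 131 + (1/3)q gives q* = 30 and p* = 141.
With the subsidy, sellers receive ps = pb + 24 for each unit, where pb is the price buyers pay.
On the curves, pb = 151 - (1/3)q and ps = 131 + (1/3)q; the wedge ps − pb = 24 gives 131 + (1/3)q − (151 - (1/3)q) = 24, so q' = 66.
Then pb = 151 − (1/3)·66 = 129 and ps = 131 + (1/3)·66 = 153.
Government outlay = subsidy × quantity = 24 × 66 = 1584.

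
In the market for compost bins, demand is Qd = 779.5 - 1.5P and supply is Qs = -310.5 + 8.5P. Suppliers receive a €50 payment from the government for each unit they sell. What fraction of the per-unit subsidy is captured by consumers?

Consumer share = 0.85

Pre-subsidy: 779.5 - 1.5P = -310.5 + 8.5P gives P* = 109, Q* = 616.
With the subsidy, sellers receive Ps = Pb + 50 for each unit, where Pb is the price buyers pay.
Supply in terms of Pb becomes Qs = -310.5 + 8.5(Pb + 50) = 114.5 + 8.5Pb. Setting this equal to demand: 779.5 - 1.5Pb = 114.5 + 8.5Pb, so Pb = 66.5.
Sellers receive Ps = 66.5 + 50 = 116.5; Q' = 779.5 − 1.5·66.5 = 679.75.
Buyers' price falls by P* − Pb = 109 − 66.5 = 42.5; sellers' price rises by Ps − P* = 116.5 − 109 = 7.5.
So consumers capture 42.5/50 = 0.85 of each unit of subsidy.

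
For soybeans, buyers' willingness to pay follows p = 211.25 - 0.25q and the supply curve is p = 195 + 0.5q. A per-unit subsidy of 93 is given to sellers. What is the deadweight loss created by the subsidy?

Deadweight loss = 5766

Pre-subsidy: 211.25 - 0.25q = 195 + 0.5q gives q* = 65/3 and p* = 1235/6.
With the subsidy, sellers receive ps = pb + 93 for each unit, where pb is the price buyers pay.
On the curves, pb = 211.25 - 0.25q and ps = 195 + 0.5q; the wedge ps − pb = 93 gives 195 + 0.5q − (211.25 - 0.25q) = 93, so q' = 437/3.
Then pb = 211.25 − 0.25·(437/3) = 1049/6 and ps = 195 + 0.5·(437/3) = 1607/6.
The subsidy expands output by 437/3 − 65/3 = 124 past the efficient level; on those units the gap between marginal cost and willingness to pay runs from 0 up to 93.
DWL = ½ × 93 × 124 = 5766.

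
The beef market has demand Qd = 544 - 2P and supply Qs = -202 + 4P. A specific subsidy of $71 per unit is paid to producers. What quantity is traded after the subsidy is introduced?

Q' = 390

Pre-subsidy: 544 - 2P = -202 + 4P gives P* = 373/3, Q* = 886/3.
With the subsidy, sellers receive Ps = Pb + 71 for each unit, where Pb is the price buyers pay.
Supply in terms of Pb becomes Qs = -202 + 4(Pb + 71) = 82 + 4Pb. Setting this equal to demand: 544 - 2Pb = 82 + 4Pb, so Pb = 77.
Sellers receive Ps = 77 + 71 = 148; Q' = 544 − 2·77 = 390.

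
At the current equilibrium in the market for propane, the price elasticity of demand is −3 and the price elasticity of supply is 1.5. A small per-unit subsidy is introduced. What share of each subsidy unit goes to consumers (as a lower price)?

Consumer share = 1/3

For a small subsidy around the equilibrium, the benefit split depends on the relative slopes, which at a point are proportional to the elasticities.
Buyer share = εs/(εs + |εd|) = 1.5/(1.5 + 3) = 1/3; seller share = |εd|/(εs + |εd|) = 2/3.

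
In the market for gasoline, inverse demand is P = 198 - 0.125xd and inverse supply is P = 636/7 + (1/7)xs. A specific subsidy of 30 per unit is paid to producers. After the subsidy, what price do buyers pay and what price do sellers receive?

Buyers pay 134; sellers receive 164

Pre-subsidy: 198 - 0.125x = 636/7 + (1/7)x gives x* = 400 and P* = 148.
With the subsidy, sellers receive Ps = Pb + 30 for each unit, where Pb is the price buyers pay.
On the curves, Pb = 198 - 0.125x and Ps = 636/7 + (1/7)x; the wedge Ps − Pb = 30 gives 636/7 + (1/7)x − (198 - 0.125x) = 30, so x' = 512.
Then Pb = 198 − 0.125·512 = 134 and Ps = 636/7 + (1/7)·512 = 164.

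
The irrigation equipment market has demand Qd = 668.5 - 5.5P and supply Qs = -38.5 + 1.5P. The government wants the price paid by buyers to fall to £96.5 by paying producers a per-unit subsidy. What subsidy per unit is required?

At a buyer price of 96.5, quantity demanded is 668.5 − 5.5·96.5 = 137.75.
Sellers supply 137.75 only when they receive Ps with -38.5 + 1.5·Ps = 137.75, i.e. Ps = 117.5.
s = Ps − Pb = 117.5 − 96.5 = 21.

Required subsidy s = £21 per unit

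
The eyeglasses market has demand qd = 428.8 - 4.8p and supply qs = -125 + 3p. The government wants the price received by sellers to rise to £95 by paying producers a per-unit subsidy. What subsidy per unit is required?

Required subsidy s = £39 per unit

At a seller price of 95, quantity supplied is -125 + 3·95 = 160.
Buyers absorb 160 only when they pay pb with 428.8 − 4.8·pb = 160, i.e. pb = 56.
s = ps − pb = 95 − 56 = 39.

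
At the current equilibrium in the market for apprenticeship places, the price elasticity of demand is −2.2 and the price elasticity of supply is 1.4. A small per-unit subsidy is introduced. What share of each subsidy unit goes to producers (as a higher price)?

For a small subsidy around the equilibrium, the benefit split depends on the relative slopes, which at a point are proportional to the elasticities.
Buyer share = εs/(εs + |εd|) = 1.4/(1.4 + 2.2) = 7/18; seller share = |εd|/(εs + |εd|) = 11/18.
So producers capture 11/18 of the subsidy.

Producer share = 11/18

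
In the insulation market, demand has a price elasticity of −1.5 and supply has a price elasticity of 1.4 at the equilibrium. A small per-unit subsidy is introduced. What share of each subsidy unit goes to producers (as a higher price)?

For a small subsidy around the equilibrium, the benefit split depends on the relative slopes, which at a point are proportional to the elasticities.
Buyer share = εs/(εs + |εd|) = 1.4/(1.4 + 1.5) = 14/29; seller share = |εd|/(εs + |εd|) = 15/29.
So producers capture 15/29 of the subsidy.

Producer share = 15/29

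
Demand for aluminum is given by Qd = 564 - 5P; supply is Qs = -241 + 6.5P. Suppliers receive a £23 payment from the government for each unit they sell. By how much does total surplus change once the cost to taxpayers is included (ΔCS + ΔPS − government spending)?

Net change in total surplus = -£747.5

Pre-subsidy: 564 - 5P = -241 + 6.5P gives P* = 70, Q* = 214.
With the subsidy, sellers receive Ps = Pb + 23 for each unit, where Pb is the price buyers pay.
Supply in terms of Pb becomes Qs = -241 + 6.5(Pb + 23) = -91.5 + 6.5Pb. Setting this equal to demand: 564 - 5Pb = -91.5 + 6.5Pb, so Pb = 57.
Sellers receive Ps = 57 + 23 = 80; Q' = 564 − 5·57 = 279.
ΔCS = ½(214 + 279)(70 − 57) = 3204.5; ΔPS = ½(214 + 279)(80 − 70) = 2465.
Government spending = 23 × 279 = 6417.
Net change = 3204.5 + 2465 − 6417 = -747.5. The loss equals the DWL triangle ½·23·65.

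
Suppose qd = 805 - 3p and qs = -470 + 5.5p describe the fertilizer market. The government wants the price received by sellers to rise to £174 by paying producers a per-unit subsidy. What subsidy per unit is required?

Required subsidy s = £68 per unit

At a seller price of 174, quantity supplied is -470 + 5.5·174 = 487.
Buyers absorb 487 only when they pay pb with 805 − 3·pb = 487, i.e. pb = 106.
s = ps − pb = 174 − 106 = 68.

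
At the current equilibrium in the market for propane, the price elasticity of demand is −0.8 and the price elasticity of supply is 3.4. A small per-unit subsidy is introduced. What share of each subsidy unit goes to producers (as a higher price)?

Producer share = 4/21

For a small subsidy around the equilibrium, the benefit split depends on the relative slopes, which at a point are proportional to the elasticities.
Buyer share = εs/(εs + |εd|) = 3.4/(3.4 + 0.8) = 17/21; seller share = |εd|/(εs + |εd|) = 4/21.
So producers capture 4/21 of the subsidy.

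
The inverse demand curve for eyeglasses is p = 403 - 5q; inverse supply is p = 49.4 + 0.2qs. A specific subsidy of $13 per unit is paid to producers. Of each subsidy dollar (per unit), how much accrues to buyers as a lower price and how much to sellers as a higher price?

Buyers gain $12.5 per unit; sellers gain $0.5 per unit

Pre-subsidy: 403 - 5q = 49.4 + 0.2q gives q* = 68 and p* = 63.
With the subsidy, sellers receive ps = pb + 13 for each unit, where pb is the price buyers pay.
On the curves, pb = 403 - 5q and ps = 49.4 + 0.2q; the wedge ps − pb = 13 gives 49.4 + 0.2q − (403 - 5q) = 13, so q' = 70.5.
Then pb = 403 − 5·70.5 = 50.5 and ps = 49.4 + 0.2·70.5 = 63.5.
Buyers' price falls by p* − pb = 63 − 50.5 = 12.5; sellers' price rises by ps − p* = 63.5 − 63 = 0.5.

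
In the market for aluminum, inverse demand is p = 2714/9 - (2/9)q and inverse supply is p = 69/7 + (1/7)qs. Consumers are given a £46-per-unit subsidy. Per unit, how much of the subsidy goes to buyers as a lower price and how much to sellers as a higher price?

Pre-subsidy: 2714/9 - (2/9)q = 69/7 + (1/7)q gives q* = 799 and p* = 124.
With the rebate, buyers effectively pay pb = ps − 46, where ps is the price sellers receive.
On the curves, pb = 2714/9 - (2/9)q and ps = 69/7 + (1/7)q; the wedge ps − pb = 46 gives 69/7 + (1/7)q − (2714/9 - (2/9)q) = 46, so q' = 925.
Then pb = 2714/9 − (2/9)·925 = 96 and ps = 69/7 + (1/7)·925 = 142.
Buyers' price falls by p* − pb = 124 − 96 = 28; sellers' price rises by ps − p* = 142 − 124 = 18.

Buyers gain £28 per unit; sellers gain £18 per unit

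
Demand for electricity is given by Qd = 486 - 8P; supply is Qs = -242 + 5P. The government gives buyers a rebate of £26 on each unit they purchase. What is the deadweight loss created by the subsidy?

Deadweight loss = £1040

Pre-subsidy: 486 - 8P = -242 + 5P gives P* = 56, Q* = 38.
With the rebate, buyers effectively pay Pb = Ps − 26, where Ps is the price sellers receive.
Demand in terms of Ps becomes Qd = 486 − 8(Ps − 26) = 694 - 8Ps. Setting this equal to supply: 694 - 8Ps = -242 + 5Ps, so Ps = 72.
Buyers pay Pb = 72 − 26 = 46; Q' = -242 + 5·72 = 118.
The subsidy expands output by 118 − 38 = 80 past the efficient level; on those units the gap between marginal cost and willingness to pay runs from 0 up to 26.
DWL = ½ × 26 × 80 = 1040.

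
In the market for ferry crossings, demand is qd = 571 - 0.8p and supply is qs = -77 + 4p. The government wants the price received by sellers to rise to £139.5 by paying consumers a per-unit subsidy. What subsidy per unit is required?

Required subsidy s = £27 per unit

At a seller price of 139.5, quantity supplied is -77 + 4·139.5 = 481.
Buyers absorb 481 only when they pay pb with 571 − 0.8·pb = 481, i.e. pb = 112.5.
s = ps − pb = 139.5 − 112.5 = 27.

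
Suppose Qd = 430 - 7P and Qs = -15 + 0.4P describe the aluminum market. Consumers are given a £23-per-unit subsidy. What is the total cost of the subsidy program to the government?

Government cost = 15111/37

Pre-subsidy: 430 - 7P = -15 + 0.4P gives P* = 2225/37, Q* = 335/37.
With the rebate, buyers effectively pay Pb = Ps − 23, where Ps is the price sellers receive.
Demand in terms of Ps becomes Qd = 430 − 7(Ps − 23) = 591 - 7Ps. Setting this equal to supply: 591 - 7Ps = -15 + 0.4Ps, so Ps = 3030/37.
Buyers pay Pb = 3030/37 − 23 = 2179/37; Q' = -15 + 0.4·(3030/37) = 657/37.
Government outlay = subsidy × quantity = 23 × 657/37 = 15111/37.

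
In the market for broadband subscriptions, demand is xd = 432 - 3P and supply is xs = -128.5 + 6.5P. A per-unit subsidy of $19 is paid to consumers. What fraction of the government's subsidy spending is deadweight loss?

DWL / government spending = 13/196

Pre-subsidy: 432 - 3P = -128.5 + 6.5P gives P* = 59, x* = 255.
With the rebate, buyers effectively pay Pb = Ps − 19, where Ps is the price sellers receive.
Demand in terms of Ps becomes xd = 432 − 3(Ps − 19) = 489 - 3Ps. Setting this equal to supply: 489 - 3Ps = -128.5 + 6.5Ps, so Ps = 65.
Buyers pay Pb = 65 − 19 = 46; x' = -128.5 + 6.5·65 = 294.
ΔCS = ½(255 + 294)(59 − 46) = 3568.5; ΔPS = ½(255 + 294)(65 − 59) = 1647.
Government spending = 19 × 294 = 5586.
DWL = ½ × 19 × (294 − 255) = 370.5; fraction = 370.5 / 5586 = 13/196.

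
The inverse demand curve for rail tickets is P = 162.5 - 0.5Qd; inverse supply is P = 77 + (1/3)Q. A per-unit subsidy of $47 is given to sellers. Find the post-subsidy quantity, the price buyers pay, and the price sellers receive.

Pre-subsidy: 162.5 - 0.5Q = 77 + (1/3)Q gives Q* = 102.6 and P* = 111.2.
With the subsidy, sellers receive Ps = Pb + 47 for each unit, where Pb is the price buyers pay.
On the curves, Pb = 162.5 - 0.5Q and Ps = 77 + (1/3)Q; the wedge Ps − Pb = 47 gives 77 + (1/3)Q − (162.5 - 0.5Q) = 47, so Q' = 159.
Then Pb = 162.5 − 0.5·159 = 83 and Ps = 77 + (1/3)·159 = 130.

Q' = 159; buyers pay $83; sellers receive $130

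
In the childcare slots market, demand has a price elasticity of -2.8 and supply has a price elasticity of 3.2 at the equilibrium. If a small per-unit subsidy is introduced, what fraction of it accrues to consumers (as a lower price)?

For a small subsidy around the equilibrium, the benefit split depends on the relative slopes, which at a point are proportional to the elasticities.
Buyer share = εs/(εs + |εd|) = 3.2/(3.2 + 2.8) = 8/15; seller share = |εd|/(εs + |εd|) = 7/15.

Consumer share = 8/15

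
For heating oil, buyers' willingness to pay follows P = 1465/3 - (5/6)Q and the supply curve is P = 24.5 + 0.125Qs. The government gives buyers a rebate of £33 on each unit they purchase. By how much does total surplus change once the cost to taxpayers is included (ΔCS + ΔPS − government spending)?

Pre-subsidy: 1465/3 - (5/6)Q = 24.5 + 0.125Q gives Q* = 484 and P* = 85.
With the rebate, buyers effectively pay Pb = Ps − 33, where Ps is the price sellers receive.
On the curves, Pb = 1465/3 - (5/6)Q and Ps = 24.5 + 0.125Q; the wedge Ps − Pb = 33 gives 24.5 + 0.125Q − (1465/3 - (5/6)Q) = 33, so Q' = 11924/23.
Then Pb = 1465/3 − (5/6)·(11924/23) = 1295/23 and Ps = 24.5 + 0.125·(11924/23) = 2054/23.
ΔCS = ½(484 + 11924/23)(85 − 1295/23) = 7608480/529; ΔPS = ½(484 + 11924/23)(2054/23 − 85) = 1141272/529.
Government spending = 33 × 11924/23 = 393492/23.
Net change = 7608480/529 + 1141272/529 − 393492/23 = -13068/23. The loss equals the DWL triangle ½·33·792/23.

Net change in total surplus = -13068/23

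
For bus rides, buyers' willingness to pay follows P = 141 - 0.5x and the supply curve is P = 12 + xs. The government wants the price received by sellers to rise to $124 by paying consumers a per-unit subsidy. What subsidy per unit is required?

Required subsidy s = $39 per unit

At a seller price of 124, quantity supplied is -12 + 1·124 = 112.
Buyers absorb 112 only when they pay Pb = 141 − 0.5·112 = 85.
s = Ps − Pb = 124 − 85 = 39.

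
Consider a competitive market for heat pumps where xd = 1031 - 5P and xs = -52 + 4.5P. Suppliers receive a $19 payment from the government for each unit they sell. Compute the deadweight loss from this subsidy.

Pre-subsidy: 1031 - 5P = -52 + 4.5P gives P* = 114, x* = 461.
With the subsidy, sellers receive Ps = Pb + 19 for each unit, where Pb is the price buyers pay.
Supply in terms of Pb becomes xs = -52 + 4.5(Pb + 19) = 33.5 + 4.5Pb. Setting this equal to demand: 1031 - 5Pb = 33.5 + 4.5Pb, so Pb = 105.
Sellers receive Ps = 105 + 19 = 124; x' = 1031 − 5·105 = 506.
The subsidy expands output by 506 − 461 = 45 past the efficient level; on those units the gap between marginal cost and willingness to pay runs from 0 up to 19.
DWL = ½ × 19 × 45 = 427.5.

Deadweight loss = $427.5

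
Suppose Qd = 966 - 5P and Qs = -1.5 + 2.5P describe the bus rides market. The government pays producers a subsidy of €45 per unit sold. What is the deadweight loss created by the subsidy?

Deadweight loss = €1687.5

Pre-subsidy: 966 - 5P = -1.5 + 2.5P gives P* = 129, Q* = 321.
With the subsidy, sellers receive Ps = Pb + 45 for each unit, where Pb is the price buyers pay.
Supply in terms of Pb becomes Qs = -1.5 + 2.5(Pb + 45) = 111 + 2.5Pb. Setting this equal to demand: 966 - 5Pb = 111 + 2.5Pb, so Pb = 114.
Sellers receive Ps = 114 + 45 = 159; Q' = 966 − 5·114 = 396.
The subsidy expands output by 396 − 321 = 75 past the efficient level; on those units the gap between marginal cost and willingness to pay runs from 0 up to 45.
DWL = ½ × 45 × 75 = 1687.5.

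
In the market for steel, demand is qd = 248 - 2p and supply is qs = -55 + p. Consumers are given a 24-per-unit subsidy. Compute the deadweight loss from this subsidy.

Deadweight loss = 192

Pre-subsidy: 248 - 2p = -55 + p gives p* = 101, q* = 46.
With the rebate, buyers effectively pay pb = ps − 24, where ps is the price sellers receive.
Demand in terms of ps becomes qd = 248 − 2(ps − 24) = 296 - 2ps. Setting this equal to supply: 296 - 2ps = -55 + ps, so ps = 117.
Buyers pay pb = 117 − 24 = 93; q' = -55 + 1·117 = 62.
The subsidy expands output by 62 − 46 = 16 past the efficient level; on those units the gap between marginal cost and willingness to pay runs from 0 up to 24.
DWL = ½ × 24 × 16 = 192.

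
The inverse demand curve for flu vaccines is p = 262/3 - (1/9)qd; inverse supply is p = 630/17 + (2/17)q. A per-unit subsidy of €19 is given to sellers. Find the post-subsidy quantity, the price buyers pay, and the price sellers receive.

Pre-subsidy: 262/3 - (1/9)q = 630/17 + (2/17)q gives q* = 7692/35 and p* = 2202/35.
With the subsidy, sellers receive ps = pb + 19 for each unit, where pb is the price buyers pay.
On the curves, pb = 262/3 - (1/9)q and ps = 630/17 + (2/17)q; the wedge ps − pb = 19 gives 630/17 + (2/17)q − (262/3 - (1/9)q) = 19, so q' = 10599/35.
Then pb = 262/3 − (1/9)·(10599/35) = 1879/35 and ps = 630/17 + (2/17)·(10599/35) = 2544/35.

q' = 10599/35; buyers pay 1879/35; sellers receive 2544/35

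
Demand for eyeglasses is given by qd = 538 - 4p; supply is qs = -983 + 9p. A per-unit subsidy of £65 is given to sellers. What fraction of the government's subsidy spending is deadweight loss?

Pre-subsidy: 538 - 4p = -983 + 9p gives p* = 117, q* = 70.
With the subsidy, sellers receive ps = pb + 65 for each unit, where pb is the price buyers pay.
Supply in terms of pb becomes qs = -983 + 9(pb + 65) = -398 + 9pb. Setting this equal to demand: 538 - 4pb = -398 + 9pb, so pb = 72.
Sellers receive ps = 72 + 65 = 137; q' = 538 − 4·72 = 250.
ΔCS = ½(70 + 250)(117 − 72) = 7200; ΔPS = ½(70 + 250)(137 − 117) = 3200.
Government spending = 65 × 250 = 16250.
DWL = ½ × 65 × (250 − 70) = 5850; fraction = 5850 / 16250 = 0.36.

DWL / government spending = 0.36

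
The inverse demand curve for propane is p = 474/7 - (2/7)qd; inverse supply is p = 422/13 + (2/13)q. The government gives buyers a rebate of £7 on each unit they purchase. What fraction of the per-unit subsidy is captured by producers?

Producer share = 0.35

Pre-subsidy: 474/7 - (2/7)q = 422/13 + (2/13)q gives q* = 80.2 and p* = 44.8.
With the rebate, buyers effectively pay pb = ps − 7, where ps is the price sellers receive.
On the curves, pb = 474/7 - (2/7)q and ps = 422/13 + (2/13)q; the wedge ps − pb = 7 gives 422/13 + (2/13)q − (474/7 - (2/7)q) = 7, so q' = 96.125.
Then pb = 474/7 − (2/7)·96.125 = 40.25 and ps = 422/13 + (2/13)·96.125 = 47.25.
Buyers' price falls by p* − pb = 44.8 − 40.25 = 4.55; sellers' price rises by ps − p* = 47.25 − 44.8 = 2.45.
So producers capture 2.45/7 = 0.35 of each unit of subsidy.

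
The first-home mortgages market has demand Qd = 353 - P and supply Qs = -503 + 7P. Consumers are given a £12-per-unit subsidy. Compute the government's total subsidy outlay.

Government cost = £3078

Pre-subsidy: 353 - P = -503 + 7P gives P* = 107, Q* = 246.
With the rebate, buyers effectively pay Pb = Ps − 12, where Ps is the price sellers receive.
Demand in terms of Ps becomes Qd = 353 − 1(Ps − 12) = 365 - Ps. Setting this equal to supply: 365 - Ps = -503 + 7Ps, so Ps = 108.5.
Buyers pay Pb = 108.5 − 12 = 96.5; Q' = -503 + 7·108.5 = 256.5.
Government outlay = subsidy × quantity = 12 × 256.5 = 3078.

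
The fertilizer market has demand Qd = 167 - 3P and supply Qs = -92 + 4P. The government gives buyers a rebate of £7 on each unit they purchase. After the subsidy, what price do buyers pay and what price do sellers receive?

Buyers pay £33; sellers receive £40

Pre-subsidy: 167 - 3P = -92 + 4P gives P* = 37, Q* = 56.
With the rebate, buyers effectively pay Pb = Ps − 7, where Ps is the price sellers receive.
Demand in terms of Ps becomes Qd = 167 − 3(Ps − 7) = 188 - 3Ps. Setting this equal to supply: 188 - 3Ps = -92 + 4Ps, so Ps = 40.
Buyers pay Pb = 40 − 7 = 33; Q' = -92 + 4·40 = 68.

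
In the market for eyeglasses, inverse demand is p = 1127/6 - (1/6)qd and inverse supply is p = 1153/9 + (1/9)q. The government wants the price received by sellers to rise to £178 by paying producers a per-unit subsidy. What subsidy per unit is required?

Required subsidy s = £65 per unit

At a seller price of 178, quantity supplied is -1153 + 9·178 = 449.
Buyers absorb 449 only when they pay pb = 1127/6 − (1/6)·449 = 113.
s = ps − pb = 178 − 113 = 65.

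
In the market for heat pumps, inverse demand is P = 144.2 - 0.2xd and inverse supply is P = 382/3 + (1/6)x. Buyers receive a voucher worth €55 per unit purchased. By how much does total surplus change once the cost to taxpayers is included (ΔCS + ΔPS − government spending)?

Net change in total surplus = -€4125

Pre-subsidy: 144.2 - 0.2x = 382/3 + (1/6)x gives x* = 46 and P* = 135.
With the rebate, buyers effectively pay Pb = Ps − 55, where Ps is the price sellers receive.
On the curves, Pb = 144.2 - 0.2x and Ps = 382/3 + (1/6)x; the wedge Ps − Pb = 55 gives 382/3 + (1/6)x − (144.2 - 0.2x) = 55, so x' = 196.
Then Pb = 144.2 − 0.2·196 = 105 and Ps = 382/3 + (1/6)·196 = 160.
ΔCS = ½(46 + 196)(135 − 105) = 3630; ΔPS = ½(46 + 196)(160 − 135) = 3025.
Government spending = 55 × 196 = 10780.
Net change = 3630 + 3025 − 10780 = -4125. The loss equals the DWL triangle ½·55·150.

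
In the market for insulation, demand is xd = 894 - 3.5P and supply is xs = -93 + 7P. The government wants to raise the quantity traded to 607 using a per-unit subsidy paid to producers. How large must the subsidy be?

At x = 607, invert demand for the buyer price: Pb = (894 − 607)/3.5 = 82; invert supply for the seller price: Ps = (607 − (-93))/7 = 100.
The subsidy must fill the gap: s = Ps − Pb = 100 − 82 = 18.

Required subsidy s = 18 per unit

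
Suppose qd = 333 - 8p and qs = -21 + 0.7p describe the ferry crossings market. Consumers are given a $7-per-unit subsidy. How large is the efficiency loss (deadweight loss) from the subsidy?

Pre-subsidy: 333 - 8p = -21 + 0.7p gives p* = 1180/29, q* = 217/29.
With the rebate, buyers effectively pay pb = ps − 7, where ps is the price sellers receive.
Demand in terms of ps becomes qd = 333 − 8(ps − 7) = 389 - 8ps. Setting this equal to supply: 389 - 8ps = -21 + 0.7ps, so ps = 4100/87.
Buyers pay pb = 4100/87 − 7 = 3491/87; q' = -21 + 0.7·(4100/87) = 1043/87.
The subsidy expands output by 1043/87 − 217/29 = 392/87 past the efficient level; on those units the gap between marginal cost and willingness to pay runs from 0 up to 7.
DWL = ½ × 7 × 392/87 = 1372/87.

Deadweight loss = 1372/87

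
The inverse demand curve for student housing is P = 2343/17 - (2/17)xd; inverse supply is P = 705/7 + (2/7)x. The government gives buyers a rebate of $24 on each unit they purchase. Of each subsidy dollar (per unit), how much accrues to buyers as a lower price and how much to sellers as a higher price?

Buyers gain $7 per unit; sellers gain $17 per unit

Pre-subsidy: 2343/17 - (2/17)x = 705/7 + (2/7)x gives x* = 92 and P* = 127.
With the rebate, buyers effectively pay Pb = Ps − 24, where Ps is the price sellers receive.
On the curves, Pb = 2343/17 - (2/17)x and Ps = 705/7 + (2/7)x; the wedge Ps − Pb = 24 gives 705/7 + (2/7)x − (2343/17 - (2/17)x) = 24, so x' = 151.5.
Then Pb = 2343/17 − (2/17)·151.5 = 120 and Ps = 705/7 + (2/7)·151.5 = 144.
Buyers' price falls by P* − Pb = 127 − 120 = 7; sellers' price rises by Ps − P* = 144 − 127 = 17.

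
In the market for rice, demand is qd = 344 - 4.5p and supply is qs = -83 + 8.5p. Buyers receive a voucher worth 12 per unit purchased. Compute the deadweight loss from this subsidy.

Pre-subsidy: 344 - 4.5p = -83 + 8.5p gives p* = 427/13, q* = 5101/26.
With the rebate, buyers effectively pay pb = ps − 12, where ps is the price sellers receive.
Demand in terms of ps becomes qd = 344 − 4.5(ps − 12) = 398 - 4.5ps. Setting this equal to supply: 398 - 4.5ps = -83 + 8.5ps, so ps = 37.
Buyers pay pb = 37 − 12 = 25; q' = -83 + 8.5·37 = 231.5.
The subsidy expands output by 231.5 − 5101/26 = 459/13 past the efficient level; on those units the gap between marginal cost and willingness to pay runs from 0 up to 12.
DWL = ½ × 12 × 459/13 = 2754/13.

Deadweight loss = 2754/13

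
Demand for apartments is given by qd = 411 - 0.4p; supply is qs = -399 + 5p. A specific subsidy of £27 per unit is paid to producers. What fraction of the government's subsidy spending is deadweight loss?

Pre-subsidy: 411 - 0.4p = -399 + 5p gives p* = 150, q* = 351.
With the subsidy, sellers receive ps = pb + 27 for each unit, where pb is the price buyers pay.
Supply in terms of pb becomes qs = -399 + 5(pb + 27) = -264 + 5pb. Setting this equal to demand: 411 - 0.4pb = -264 + 5pb, so pb = 125.
Sellers receive ps = 125 + 27 = 152; q' = 411 − 0.4·125 = 361.
ΔCS = ½(351 + 361)(150 − 125) = 8900; ΔPS = ½(351 + 361)(152 − 150) = 712.
Government spending = 27 × 361 = 9747.
DWL = ½ × 27 × (361 − 351) = 135; fraction = 135 / 9747 = 5/361.

DWL / government spending = 5/361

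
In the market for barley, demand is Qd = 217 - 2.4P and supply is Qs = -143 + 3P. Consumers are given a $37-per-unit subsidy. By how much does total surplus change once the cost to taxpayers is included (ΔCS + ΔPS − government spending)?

Pre-subsidy: 217 - 2.4P = -143 + 3P gives P* = 200/3, Q* = 57.
With the rebate, buyers effectively pay Pb = Ps − 37, where Ps is the price sellers receive.
Demand in terms of Ps becomes Qd = 217 − 2.4(Ps − 37) = 305.8 - 2.4Ps. Setting this equal to supply: 305.8 - 2.4Ps = -143 + 3Ps, so Ps = 748/9.
Buyers pay Pb = 748/9 − 37 = 415/9; Q' = -143 + 3·(748/9) = 319/3.
ΔCS = ½(57 + 319/3)(200/3 − 415/9) = 45325/27; ΔPS = ½(57 + 319/3)(748/9 − 200/3) = 36260/27.
Government spending = 37 × 319/3 = 11803/3.
Net change = 45325/27 + 36260/27 − 11803/3 = -2738/3. The loss equals the DWL triangle ½·37·148/3.

Net change in total surplus = -2738/3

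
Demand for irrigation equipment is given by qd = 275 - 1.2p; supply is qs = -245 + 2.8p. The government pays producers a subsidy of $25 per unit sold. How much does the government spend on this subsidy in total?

Government cost = $3500

Pre-subsidy: 275 - 1.2p = -245 + 2.8p gives p* = 130, q* = 119.
With the subsidy, sellers receive ps = pb + 25 for each unit, where pb is the price buyers pay.
Supply in terms of pb becomes qs = -245 + 2.8(pb + 25) = -175 + 2.8pb. Setting this equal to demand: 275 - 1.2pb = -175 + 2.8pb, so pb = 112.5.
Sellers receive ps = 112.5 + 25 = 137.5; q' = 275 − 1.2·112.5 = 140.
Government outlay = subsidy × quantity = 25 × 140 = 3500.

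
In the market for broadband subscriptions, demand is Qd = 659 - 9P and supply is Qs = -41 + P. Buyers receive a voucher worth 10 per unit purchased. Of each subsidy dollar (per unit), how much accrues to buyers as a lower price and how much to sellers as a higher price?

Buyers gain 1 per unit; sellers gain 9 per unit

Pre-subsidy: 659 - 9P = -41 + P gives P* = 70, Q* = 29.
With the rebate, buyers effectively pay Pb = Ps − 10, where Ps is the price sellers receive.
Demand in terms of Ps becomes Qd = 659 − 9(Ps − 10) = 749 - 9Ps. Setting this equal to supply: 749 - 9Ps = -41 + Ps, so Ps = 79.
Buyers pay Pb = 79 − 10 = 69; Q' = -41 + 1·79 = 38.
Buyers' price falls by P* − Pb = 70 − 69 = 1; sellers' price rises by Ps − P* = 79 − 70 = 9.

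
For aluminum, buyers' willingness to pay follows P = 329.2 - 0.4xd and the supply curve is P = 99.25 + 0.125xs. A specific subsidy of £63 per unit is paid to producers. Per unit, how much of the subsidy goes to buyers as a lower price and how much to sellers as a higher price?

Pre-subsidy: 329.2 - 0.4x = 99.25 + 0.125x gives x* = 438 and P* = 154.
With the subsidy, sellers receive Ps = Pb + 63 for each unit, where Pb is the price buyers pay.
On the curves, Pb = 329.2 - 0.4x and Ps = 99.25 + 0.125x; the wedge Ps − Pb = 63 gives 99.25 + 0.125x − (329.2 - 0.4x) = 63, so x' = 558.
Then Pb = 329.2 − 0.4·558 = 106 and Ps = 99.25 + 0.125·558 = 169.
Buyers' price falls by P* − Pb = 154 − 106 = 48; sellers' price rises by Ps − P* = 169 − 154 = 15.

Buyers gain £48 per unit; sellers gain £15 per unit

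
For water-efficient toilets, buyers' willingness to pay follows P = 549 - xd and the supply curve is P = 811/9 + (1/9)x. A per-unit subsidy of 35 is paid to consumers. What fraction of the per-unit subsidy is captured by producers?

Pre-subsidy: 549 - x = 811/9 + (1/9)x gives x* = 413 and P* = 136.
With the rebate, buyers effectively pay Pb = Ps − 35, where Ps is the price sellers receive.
On the curves, Pb = 549 - x and Ps = 811/9 + (1/9)x; the wedge Ps − Pb = 35 gives 811/9 + (1/9)x − (549 - x) = 35, so x' = 444.5.
Then Pb = 549 − 1·444.5 = 104.5 and Ps = 811/9 + (1/9)·444.5 = 139.5.
Buyers' price falls by P* − Pb = 136 − 104.5 = 31.5; sellers' price rises by Ps − P* = 139.5 − 136 = 3.5.
So producers capture 3.5/35 = 0.1 of each unit of subsidy.

Producer share = 0.1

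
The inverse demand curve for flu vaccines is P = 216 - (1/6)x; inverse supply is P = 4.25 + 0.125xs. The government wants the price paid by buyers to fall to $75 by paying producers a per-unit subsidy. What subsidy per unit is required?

Required subsidy s = $35 per unit

At a buyer price of 75, quantity demanded is 1296 − 6·75 = 846.
Sellers supply 846 only when they receive Ps = 4.25 + 0.125·846 = 110.
s = Ps − Pb = 110 − 75 = 35.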